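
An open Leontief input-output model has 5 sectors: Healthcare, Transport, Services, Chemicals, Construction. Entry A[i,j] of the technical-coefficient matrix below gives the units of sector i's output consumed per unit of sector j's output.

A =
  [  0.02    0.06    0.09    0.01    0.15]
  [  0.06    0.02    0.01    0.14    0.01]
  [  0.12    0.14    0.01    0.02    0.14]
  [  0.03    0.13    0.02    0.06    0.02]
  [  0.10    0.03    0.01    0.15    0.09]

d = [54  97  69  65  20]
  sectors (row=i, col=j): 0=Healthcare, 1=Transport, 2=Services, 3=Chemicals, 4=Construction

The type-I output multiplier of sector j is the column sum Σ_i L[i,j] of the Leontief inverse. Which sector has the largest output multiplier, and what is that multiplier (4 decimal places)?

Form M = I − A:
  [  0.98   -0.06   -0.09   -0.01   -0.15]
  [ -0.06    0.98   -0.01   -0.14   -0.01]
  [ -0.12   -0.14    0.99   -0.02   -0.14]
  [ -0.03   -0.13   -0.02    0.94   -0.02]
  [ -0.10   -0.03   -0.01   -0.15    0.91]
Leontief inverse L = M⁻¹:
  [  1.0598    0.0928    0.1004    0.0579    0.1924]
  [  0.0750    1.0505    0.0210    0.1626    0.0307]
  [  0.1583    0.1731    1.0297    0.0794    0.1882]
  [  0.0503    0.1535    0.0286    1.0940    0.0384]
  [  0.1290    0.0720    0.0278    0.1929    1.1295]
Total output x = L · d:
  x_0 = 1.0598·54 + 0.0928·97 + 0.1004·69 + 0.0579·65 + 0.1924·20 = 80.7728
  x_1 = 0.0750·54 + 1.0505·97 + 0.0210·69 + 0.1626·65 + 0.0307·20 = 118.5845
  x_2 = 0.1583·54 + 0.1731·97 + 1.0297·69 + 0.0794·65 + 0.1882·20 = 105.3162
  x_3 = 0.0503·54 + 0.1535·97 + 0.0286·69 + 1.0940·65 + 0.0384·20 = 91.4526
  x_4 = 0.1290·54 + 0.0720·97 + 0.0278·69 + 0.1929·65 + 1.1295·20 = 50.9955
Output multipliers (column sums of L):
  Healthcare: 1.4724
  Transport: 1.5419
  Services: 1.2075
  Chemicals: 1.5868
  Construction: 1.5792

Chemicals (1.5868)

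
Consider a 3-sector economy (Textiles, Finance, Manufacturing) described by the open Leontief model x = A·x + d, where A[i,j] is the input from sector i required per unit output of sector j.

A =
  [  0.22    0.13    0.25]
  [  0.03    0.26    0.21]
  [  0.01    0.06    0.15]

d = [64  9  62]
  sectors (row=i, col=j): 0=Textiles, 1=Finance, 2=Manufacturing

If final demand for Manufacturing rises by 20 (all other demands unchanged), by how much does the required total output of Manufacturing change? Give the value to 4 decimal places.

24.1438

Form M = I − A:
  [  0.78   -0.13   -0.25]
  [ -0.03    0.74   -0.21]
  [ -0.01   -0.06    0.85]
Leontief inverse L = M⁻¹:
  [  1.2979    0.2643    0.4470]
  [  0.0581    1.3908    0.3607]
  [  0.0194    0.1013    1.2072]
Total output x = L · d:
  x_0 = 1.2979·64 + 0.2643·9 + 0.4470·62 = 113.1633
  x_1 = 0.0581·64 + 1.3908·9 + 0.3607·62 = 38.6004
  x_2 = 0.0194·64 + 0.1013·9 + 1.2072·62 = 76.9972
Δx_2 = L[2,2] · Δd_2 = 1.2072 · 20 = 24.1438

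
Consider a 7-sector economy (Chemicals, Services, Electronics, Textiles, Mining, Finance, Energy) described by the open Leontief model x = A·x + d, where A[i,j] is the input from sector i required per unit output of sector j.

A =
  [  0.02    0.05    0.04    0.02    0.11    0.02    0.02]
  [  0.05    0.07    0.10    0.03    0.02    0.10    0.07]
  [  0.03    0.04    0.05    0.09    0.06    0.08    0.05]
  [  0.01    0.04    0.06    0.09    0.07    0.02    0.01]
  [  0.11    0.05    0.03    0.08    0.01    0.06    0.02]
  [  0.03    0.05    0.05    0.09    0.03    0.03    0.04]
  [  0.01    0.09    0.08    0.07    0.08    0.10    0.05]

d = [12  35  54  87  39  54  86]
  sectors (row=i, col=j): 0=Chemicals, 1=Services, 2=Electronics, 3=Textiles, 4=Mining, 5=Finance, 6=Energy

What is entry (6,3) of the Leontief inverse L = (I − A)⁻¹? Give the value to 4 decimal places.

Form M = I − A:
  [  0.98   -0.05   -0.04   -0.02   -0.11   -0.02   -0.02]
  [ -0.05    0.93   -0.10   -0.03   -0.02   -0.10   -0.07]
  [ -0.03   -0.04    0.95   -0.09   -0.06   -0.08   -0.05]
  [ -0.01   -0.04   -0.06    0.91   -0.07   -0.02   -0.01]
  [ -0.11   -0.05   -0.03   -0.08    0.99   -0.06   -0.02]
  [ -0.03   -0.05   -0.05   -0.09   -0.03    0.97   -0.04]
  [ -0.01   -0.09   -0.08   -0.07   -0.08   -0.10    0.95]
Leontief inverse L = M⁻¹:
  [  1.0430    0.0740    0.0645    0.0505    0.1292    0.0472    0.0360]
  [  0.0735    1.1091    0.1425    0.0790    0.0571    0.1430    0.0988]
  [  0.0529    0.0735    1.0861    0.1359    0.0921    0.1141    0.0719]
  [  0.0295    0.0636    0.0865    1.1249    0.0928    0.0459    0.0256]
  [  0.1273    0.0789    0.0617    0.1148    1.0434    0.0867    0.0386]
  [  0.0471    0.0770    0.0804    0.1257    0.0573    1.0586    0.0580]
  [  0.0403    0.1315    0.1257    0.1252    0.1153    0.1458    1.0797]
Total output x = L · d:
  x_0 = 1.0430·12 + 0.0740·35 + 0.0645·54 + 0.0505·87 + 0.1292·39 + 0.0472·54 + 0.0360·86 = 33.6734
  x_1 = 0.0735·12 + 1.1091·35 + 0.1425·54 + 0.0790·87 + 0.0571·39 + 0.1430·54 + 0.0988·86 = 72.7158
  x_2 = 0.0529·12 + 0.0735·35 + 1.0861·54 + 0.1359·87 + 0.0921·39 + 0.1141·54 + 0.0719·86 = 89.6182
  x_3 = 0.0295·12 + 0.0636·35 + 0.0865·54 + 1.1249·87 + 0.0928·39 + 0.0459·54 + 0.0256·86 = 113.4087
  x_4 = 0.1273·12 + 0.0789·35 + 0.0617·54 + 0.1148·87 + 1.0434·39 + 0.0867·54 + 0.0386·86 = 66.2996
  x_5 = 0.0471·12 + 0.0770·35 + 0.0804·54 + 0.1257·87 + 0.0573·39 + 1.0586·54 + 0.0580·86 = 82.9300
  x_6 = 0.0403·12 + 0.1315·35 + 0.1257·54 + 0.1252·87 + 0.1153·39 + 0.1458·54 + 1.0797·86 = 127.9855

L[6,3] = 0.1252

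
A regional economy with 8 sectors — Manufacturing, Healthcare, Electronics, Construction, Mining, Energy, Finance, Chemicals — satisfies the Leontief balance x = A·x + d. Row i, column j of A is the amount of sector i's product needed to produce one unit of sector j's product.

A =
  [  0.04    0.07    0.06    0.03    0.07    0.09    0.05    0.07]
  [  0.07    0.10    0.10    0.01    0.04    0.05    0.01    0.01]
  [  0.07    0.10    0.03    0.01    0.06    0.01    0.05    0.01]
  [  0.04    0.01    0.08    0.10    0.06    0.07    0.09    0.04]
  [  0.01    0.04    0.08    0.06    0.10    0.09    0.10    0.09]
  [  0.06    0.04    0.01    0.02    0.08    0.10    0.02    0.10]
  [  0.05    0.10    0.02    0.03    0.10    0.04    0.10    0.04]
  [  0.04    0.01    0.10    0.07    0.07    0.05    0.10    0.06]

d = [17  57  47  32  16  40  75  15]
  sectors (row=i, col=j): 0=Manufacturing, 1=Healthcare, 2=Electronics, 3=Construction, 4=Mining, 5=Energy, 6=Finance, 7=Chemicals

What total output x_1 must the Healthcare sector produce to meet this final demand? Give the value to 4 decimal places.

Form M = I − A:
  [  0.96   -0.07   -0.06   -0.03   -0.07   -0.09   -0.05   -0.07]
  [ -0.07    0.90   -0.10   -0.01   -0.04   -0.05   -0.01   -0.01]
  [ -0.07   -0.10    0.97   -0.01   -0.06   -0.01   -0.05   -0.01]
  [ -0.04   -0.01   -0.08    0.90   -0.06   -0.07   -0.09   -0.04]
  [ -0.01   -0.04   -0.08   -0.06    0.90   -0.09   -0.10   -0.09]
  [ -0.06   -0.04   -0.01   -0.02   -0.08    0.90   -0.02   -0.10]
  [ -0.05   -0.10   -0.02   -0.03   -0.10   -0.04    0.90   -0.04]
  [ -0.04   -0.01   -0.10   -0.07   -0.07   -0.05   -0.10    0.94]
Leontief inverse L = M⁻¹:
  [  1.0824    0.1229    0.1120    0.0637    0.1353    0.1461    0.1056    0.1188]
  [  0.1062    1.1489    0.1411    0.0306    0.0874    0.0916    0.0461    0.0430]
  [  0.1001    0.1439    1.0696    0.0309    0.1047    0.0489    0.0869    0.0406]
  [  0.0825    0.0629    0.1299    1.1395    0.1291    0.1265    0.1535    0.0890]
  [  0.0593    0.1018    0.1407    0.1042    1.1812    0.1553    0.1739    0.1484]
  [  0.0964    0.0822    0.0595    0.0540    0.1413    1.1559    0.0731    0.1506]
  [  0.0915    0.1577    0.0750    0.0644    0.1676    0.0969    1.1591    0.0877]
  [  0.0833    0.0662    0.1513    0.1087    0.1408    0.1052    0.1658    1.1087]
Total output x = L · d:
  x_0 = 1.0824·17 + 0.1229·57 + 0.1120·47 + 0.0637·32 + 0.1353·16 + 0.1461·40 + 0.1056·75 + 0.1188·15 = 50.4176
  x_1 = 0.1062·17 + 1.1489·57 + 0.1411·47 + 0.0306·32 + 0.0874·16 + 0.0916·40 + 0.0461·75 + 0.0430·15 = 84.0658
  x_2 = 0.1001·17 + 0.1439·57 + 1.0696·47 + 0.0309·32 + 0.1047·16 + 0.0489·40 + 0.0869·75 + 0.0406·15 = 71.9275
  x_3 = 0.0825·17 + 0.0629·57 + 0.1299·47 + 1.1395·32 + 0.1291·16 + 0.1265·40 + 0.1535·75 + 0.0890·15 = 67.5242
  x_4 = 0.0593·17 + 0.1018·57 + 0.1407·47 + 0.1042·32 + 1.1812·16 + 0.1553·40 + 0.1739·75 + 0.1484·15 = 57.1342
  x_5 = 0.0964·17 + 0.0822·57 + 0.0595·47 + 0.0540·32 + 0.1413·16 + 1.1559·40 + 0.0731·75 + 0.1506·15 = 67.0856
  x_6 = 0.0915·17 + 0.1577·57 + 0.0750·47 + 0.0644·32 + 0.1676·16 + 0.0969·40 + 1.1591·75 + 0.0877·15 = 110.9341
  x_7 = 0.0833·17 + 0.0662·57 + 0.1513·47 + 0.1087·32 + 0.1408·16 + 0.1052·40 + 0.1658·75 + 1.1087·15 = 51.3020

84.0658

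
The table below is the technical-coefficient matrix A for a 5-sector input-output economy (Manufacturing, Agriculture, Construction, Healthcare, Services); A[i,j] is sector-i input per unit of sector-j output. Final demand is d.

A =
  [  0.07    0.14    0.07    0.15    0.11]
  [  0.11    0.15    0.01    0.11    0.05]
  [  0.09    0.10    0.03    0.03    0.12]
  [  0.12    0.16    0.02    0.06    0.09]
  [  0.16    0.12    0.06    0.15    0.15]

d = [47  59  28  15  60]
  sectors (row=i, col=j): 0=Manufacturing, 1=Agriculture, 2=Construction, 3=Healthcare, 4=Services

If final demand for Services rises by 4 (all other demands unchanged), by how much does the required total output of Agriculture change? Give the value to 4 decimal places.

Form M = I − A:
  [  0.93   -0.14   -0.07   -0.15   -0.11]
  [ -0.11    0.85   -0.01   -0.11   -0.05]
  [ -0.09   -0.10    0.97   -0.03   -0.12]
  [ -0.12   -0.16   -0.02    0.94   -0.09]
  [ -0.16   -0.12   -0.06   -0.15    0.85]
Leontief inverse L = M⁻¹:
  [  1.1902    0.2880    0.1075    0.2612    0.2138]
  [  0.2023    1.2707    0.0398    0.2027    0.1280]
  [  0.1756    0.2035    1.0603    0.1171    0.1968]
  [  0.2192    0.2860    0.0536    1.1620    0.1758]
  [  0.3037    0.2984    0.1102    0.2911    1.2797]
Total output x = L · d:
  x_0 = 1.1902·47 + 0.2880·59 + 0.1075·28 + 0.2612·15 + 0.2138·60 = 92.6887
  x_1 = 0.2023·47 + 1.2707·59 + 0.0398·28 + 0.2027·15 + 0.1280·60 = 96.3157
  x_2 = 0.1756·47 + 0.2035·59 + 1.0603·28 + 0.1171·15 + 0.1968·60 = 63.5122
  x_3 = 0.2192·47 + 0.2860·59 + 0.0536·28 + 1.1620·15 + 0.1758·60 = 56.6528
  x_4 = 0.3037·47 + 0.2984·59 + 0.1102·28 + 0.2911·15 + 1.2797·60 = 116.1138
Δx_1 = L[1,4] · Δd_4 = 0.1280 · 4 = 0.5120

0.5120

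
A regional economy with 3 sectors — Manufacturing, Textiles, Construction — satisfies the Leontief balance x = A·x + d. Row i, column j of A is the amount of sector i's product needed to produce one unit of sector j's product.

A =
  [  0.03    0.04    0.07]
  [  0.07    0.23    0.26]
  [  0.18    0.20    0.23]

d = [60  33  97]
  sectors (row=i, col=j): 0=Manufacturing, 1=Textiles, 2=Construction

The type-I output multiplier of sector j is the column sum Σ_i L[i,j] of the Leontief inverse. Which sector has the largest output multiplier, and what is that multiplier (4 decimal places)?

Construction (2.0894)

Form M = I − A:
  [  0.97   -0.04   -0.07]
  [ -0.07    0.77   -0.26]
  [ -0.18   -0.20    0.77]
Leontief inverse L = M⁻¹:
  [  1.0607    0.0878    0.1261]
  [  0.1975    1.4399    0.5042]
  [  0.2992    0.3945    1.4591]
Total output x = L · d:
  x_0 = 1.0607·60 + 0.0878·33 + 0.1261·97 = 78.7694
  x_1 = 0.1975·60 + 1.4399·33 + 0.5042·97 = 108.2679
  x_2 = 0.2992·60 + 0.3945·33 + 1.4591·97 = 172.5092
Output multipliers (column sums of L):
  Manufacturing: 1.5574
  Textiles: 1.9223
  Construction: 2.0894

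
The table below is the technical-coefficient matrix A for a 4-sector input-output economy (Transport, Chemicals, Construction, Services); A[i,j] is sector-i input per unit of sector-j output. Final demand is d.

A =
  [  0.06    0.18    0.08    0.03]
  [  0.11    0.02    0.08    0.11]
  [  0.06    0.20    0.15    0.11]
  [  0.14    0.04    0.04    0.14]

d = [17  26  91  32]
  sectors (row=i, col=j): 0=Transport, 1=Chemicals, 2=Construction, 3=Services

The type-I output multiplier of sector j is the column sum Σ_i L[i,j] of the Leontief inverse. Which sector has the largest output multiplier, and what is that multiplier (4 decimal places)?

Chemicals (1.7017)

Form M = I − A:
  [  0.94   -0.18   -0.08   -0.03]
  [ -0.11    0.98   -0.08   -0.11]
  [ -0.06   -0.20    0.85   -0.11]
  [ -0.14   -0.04   -0.04    0.86]
Leontief inverse L = M⁻¹:
  [  1.1124    0.2345    0.1308    0.0855]
  [  0.1583    1.0813    0.1242    0.1597]
  [  0.1410    0.2841    1.2258    0.1981]
  [  0.1950    0.1017    0.0841    1.1934]
Total output x = L · d:
  x_0 = 1.1124·17 + 0.2345·26 + 0.1308·91 + 0.0855·32 = 39.6453
  x_1 = 0.1583·17 + 1.0813·26 + 0.1242·91 + 0.1597·32 = 47.2167
  x_2 = 0.1410·17 + 0.2841·26 + 1.2258·91 + 0.1981·32 = 127.6703
  x_3 = 0.1950·17 + 0.1017·26 + 0.0841·91 + 1.1934·32 = 51.7975
Output multipliers (column sums of L):
  Transport: 1.6066
  Chemicals: 1.7017
  Construction: 1.5649
  Services: 1.6366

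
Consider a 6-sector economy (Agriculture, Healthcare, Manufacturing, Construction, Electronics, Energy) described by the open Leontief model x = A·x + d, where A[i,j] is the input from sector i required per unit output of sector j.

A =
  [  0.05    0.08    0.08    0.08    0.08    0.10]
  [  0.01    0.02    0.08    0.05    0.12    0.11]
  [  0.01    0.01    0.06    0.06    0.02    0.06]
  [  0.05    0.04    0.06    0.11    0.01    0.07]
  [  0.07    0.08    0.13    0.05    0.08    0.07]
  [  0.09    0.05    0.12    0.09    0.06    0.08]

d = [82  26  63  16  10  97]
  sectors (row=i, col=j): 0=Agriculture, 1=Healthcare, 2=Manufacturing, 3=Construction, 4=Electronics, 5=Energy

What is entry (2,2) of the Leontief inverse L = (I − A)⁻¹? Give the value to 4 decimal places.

L[2,2] = 1.0898

Form M = I − A:
  [  0.95   -0.08   -0.08   -0.08   -0.08   -0.10]
  [ -0.01    0.98   -0.08   -0.05   -0.12   -0.11]
  [ -0.01   -0.01    0.94   -0.06   -0.02   -0.06]
  [ -0.05   -0.04   -0.06    0.89   -0.01   -0.07]
  [ -0.07   -0.08   -0.13   -0.05    0.92   -0.07]
  [ -0.09   -0.05   -0.12   -0.09   -0.06    0.92]
Leontief inverse L = M⁻¹:
  [  1.0871    0.1143    0.1489    0.1375    0.1247    0.1615]
  [  0.0441    1.0502    0.1411    0.0973    0.1553    0.1588]
  [  0.0272    0.0243    1.0898    0.0880    0.0358    0.0864]
  [  0.0760    0.0632    0.1051    1.1546    0.0371    0.1134]
  [  0.1042    0.1133    0.1976    0.1055    1.1248    0.1314]
  [  0.1265    0.0850    0.1876    0.1501    0.1023    1.1423]
Total output x = L · d:
  x_0 = 1.0871·82 + 0.1143·26 + 0.1489·63 + 0.1375·16 + 0.1247·10 + 0.1615·97 = 120.6084
  x_1 = 0.0441·82 + 1.0502·26 + 0.1411·63 + 0.0973·16 + 0.1553·10 + 0.1588·97 = 58.3252
  x_2 = 0.0272·82 + 0.0243·26 + 1.0898·63 + 0.0880·16 + 0.0358·10 + 0.0864·97 = 81.6593
  x_3 = 0.0760·82 + 0.0632·26 + 0.1051·63 + 1.1546·16 + 0.0371·10 + 0.1134·97 = 44.3405
  x_4 = 0.1042·82 + 0.1133·26 + 0.1976·63 + 0.1055·16 + 1.1248·10 + 0.1314·97 = 49.6144
  x_5 = 0.1265·82 + 0.0850·26 + 0.1876·63 + 0.1501·16 + 0.1023·10 + 1.1423·97 = 138.6279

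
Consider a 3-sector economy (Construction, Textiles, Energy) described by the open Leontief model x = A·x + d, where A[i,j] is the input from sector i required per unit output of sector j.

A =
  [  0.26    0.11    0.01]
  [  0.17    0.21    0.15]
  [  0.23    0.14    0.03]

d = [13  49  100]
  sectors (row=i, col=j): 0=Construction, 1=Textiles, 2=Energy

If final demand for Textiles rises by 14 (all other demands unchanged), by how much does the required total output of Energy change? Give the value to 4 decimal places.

Form M = I − A:
  [  0.74   -0.11   -0.01]
  [ -0.17    0.79   -0.15]
  [ -0.23   -0.14    0.97]
Leontief inverse L = M⁻¹:
  [  1.4128    0.2049    0.0463]
  [  0.3780    1.3563    0.2136]
  [  0.3895    0.2443    1.0727]
Total output x = L · d:
  x_0 = 1.4128·13 + 0.2049·49 + 0.0463·100 = 33.0326
  x_1 = 0.3780·13 + 1.3563·49 + 0.2136·100 = 92.7368
  x_2 = 0.3895·13 + 0.2443·49 + 1.0727·100 = 124.3099
Δx_2 = L[2,1] · Δd_1 = 0.2443 · 14 = 3.4208

3.4208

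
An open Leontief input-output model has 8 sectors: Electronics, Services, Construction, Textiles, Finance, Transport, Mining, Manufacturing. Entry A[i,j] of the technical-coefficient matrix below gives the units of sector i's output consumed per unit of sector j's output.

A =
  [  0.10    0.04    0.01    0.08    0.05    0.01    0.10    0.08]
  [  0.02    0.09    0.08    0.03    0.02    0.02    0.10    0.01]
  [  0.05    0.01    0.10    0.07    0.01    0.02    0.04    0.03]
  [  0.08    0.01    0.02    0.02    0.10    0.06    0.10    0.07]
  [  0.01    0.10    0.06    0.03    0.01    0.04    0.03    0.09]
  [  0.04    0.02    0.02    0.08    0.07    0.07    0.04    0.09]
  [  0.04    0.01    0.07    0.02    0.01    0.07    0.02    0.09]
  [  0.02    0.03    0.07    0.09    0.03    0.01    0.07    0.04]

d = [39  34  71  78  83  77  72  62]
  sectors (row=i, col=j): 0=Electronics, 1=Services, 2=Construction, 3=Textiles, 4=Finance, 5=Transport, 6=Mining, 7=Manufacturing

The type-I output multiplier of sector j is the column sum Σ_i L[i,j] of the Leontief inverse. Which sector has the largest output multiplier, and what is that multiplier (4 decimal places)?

Manufacturing (1.8155)

Form M = I − A:
  [  0.90   -0.04   -0.01   -0.08   -0.05   -0.01   -0.10   -0.08]
  [ -0.02    0.91   -0.08   -0.03   -0.02   -0.02   -0.10   -0.01]
  [ -0.05   -0.01    0.90   -0.07   -0.01   -0.02   -0.04   -0.03]
  [ -0.08   -0.01   -0.02    0.98   -0.10   -0.06   -0.10   -0.07]
  [ -0.01   -0.10   -0.06   -0.03    0.99   -0.04   -0.03   -0.09]
  [ -0.04   -0.02   -0.02   -0.08   -0.07    0.93   -0.04   -0.09]
  [ -0.04   -0.01   -0.07   -0.02   -0.01   -0.07    0.98   -0.09]
  [ -0.02   -0.03   -0.07   -0.09   -0.03   -0.01   -0.07    0.96]
Leontief inverse L = M⁻¹:
  [  1.1381    0.0674    0.0494    0.1192    0.0796    0.0386    0.1506    0.1310]
  [  0.0456    1.1108    0.1178    0.0575    0.0374    0.0428    0.1347    0.0434]
  [  0.0789    0.0242    1.1300    0.0994    0.0314    0.0397    0.0739    0.0630]
  [  0.1128    0.0386    0.0592    1.0603    0.1256    0.0892    0.1423    0.1224]
  [  0.0335    0.1225    0.0974    0.0623    1.0301    0.0599    0.0688    0.1203]
  [  0.0713    0.0456    0.0557    0.1182    0.0996    1.0979    0.0839    0.1369]
  [  0.0647    0.0255    0.0996    0.0541    0.0309    0.0887    1.0525    0.1226]
  [  0.0480    0.0477    0.1035    0.1181    0.0524    0.0332    0.1058    1.0759]
Total output x = L · d:
  x_0 = 1.1381·39 + 0.0674·34 + 0.0494·71 + 0.1192·78 + 0.0796·83 + 0.0386·77 + 0.1506·72 + 0.1310·62 = 88.0229
  x_1 = 0.0456·39 + 1.1108·34 + 0.1178·71 + 0.0575·78 + 0.0374·83 + 0.0428·77 + 0.1347·72 + 0.0434·62 = 71.1923
  x_2 = 0.0789·39 + 0.0242·34 + 1.1300·71 + 0.0994·78 + 0.0314·83 + 0.0397·77 + 0.0739·72 + 0.0630·62 = 106.7630
  x_3 = 0.1128·39 + 0.0386·34 + 0.0592·71 + 1.0603·78 + 0.1256·83 + 0.0892·77 + 0.1423·72 + 0.1224·62 = 127.7468
  x_4 = 0.0335·39 + 0.1225·34 + 0.0974·71 + 0.0623·78 + 1.0301·83 + 0.0599·77 + 0.0688·72 + 0.1203·62 = 119.7680
  x_5 = 0.0713·39 + 0.0456·34 + 0.0557·71 + 0.1182·78 + 0.0996·83 + 1.0979·77 + 0.0839·72 + 0.1369·62 = 124.8359
  x_6 = 0.0647·39 + 0.0255·34 + 0.0996·71 + 0.0541·78 + 0.0309·83 + 0.0887·77 + 1.0525·72 + 0.1226·62 = 107.4620
  x_7 = 0.0480·39 + 0.0477·34 + 0.1035·71 + 0.1181·78 + 0.0524·83 + 0.0332·77 + 0.1058·72 + 1.0759·62 = 101.2819
Output multipliers (column sums of L):
  Electronics: 1.5930
  Services: 1.4822
  Construction: 1.7125
  Textiles: 1.6890
  Finance: 1.4871
  Transport: 1.4900
  Mining: 1.8125
  Manufacturing: 1.8155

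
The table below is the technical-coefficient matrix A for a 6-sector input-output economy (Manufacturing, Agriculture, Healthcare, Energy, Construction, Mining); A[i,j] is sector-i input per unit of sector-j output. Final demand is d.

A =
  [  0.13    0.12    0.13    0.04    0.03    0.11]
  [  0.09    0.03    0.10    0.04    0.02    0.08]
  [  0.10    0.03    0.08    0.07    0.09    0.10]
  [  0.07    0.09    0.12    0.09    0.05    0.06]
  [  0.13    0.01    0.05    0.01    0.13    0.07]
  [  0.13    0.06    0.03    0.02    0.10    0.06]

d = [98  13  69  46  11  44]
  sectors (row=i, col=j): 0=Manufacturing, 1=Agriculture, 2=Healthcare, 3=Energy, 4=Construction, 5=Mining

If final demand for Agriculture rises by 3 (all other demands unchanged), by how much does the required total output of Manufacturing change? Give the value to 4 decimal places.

0.5452

Form M = I − A:
  [  0.87   -0.12   -0.13   -0.04   -0.03   -0.11]
  [ -0.09    0.97   -0.10   -0.04   -0.02   -0.08]
  [ -0.10   -0.03    0.92   -0.07   -0.09   -0.10]
  [ -0.07   -0.09   -0.12    0.91   -0.05   -0.06]
  [ -0.13   -0.01   -0.05   -0.01    0.87   -0.07]
  [ -0.13   -0.06   -0.03   -0.02   -0.10    0.94]
Leontief inverse L = M⁻¹:
  [  1.2441    0.1817    0.2183    0.0849    0.0972    0.1969]
  [  0.1649    1.0718    0.1570    0.0702    0.0663    0.1366]
  [  0.1979    0.0821    1.1516    0.1063    0.1536    0.1709]
  [  0.1643    0.1407    0.1964    1.1315    0.1095    0.1325]
  [  0.2184    0.0543    0.1103    0.0364    1.1870    0.1326]
  [  0.2156    0.1049    0.0929    0.0476    0.1512    1.1222]
Total output x = L · d:
  x_0 = 1.2441·98 + 0.1817·13 + 0.2183·69 + 0.0849·46 + 0.0972·11 + 0.1969·44 = 152.9849
  x_1 = 0.1649·98 + 1.0718·13 + 0.1570·69 + 0.0702·46 + 0.0663·11 + 0.1366·44 = 50.8971
  x_2 = 0.1979·98 + 0.0821·13 + 1.1516·69 + 0.1063·46 + 0.1536·11 + 0.1709·44 = 114.0264
  x_3 = 0.1643·98 + 0.1407·13 + 0.1964·69 + 1.1315·46 + 0.1095·11 + 0.1325·44 = 90.5662
  x_4 = 0.2184·98 + 0.0543·13 + 0.1103·69 + 0.0364·46 + 1.1870·11 + 0.1326·44 = 50.2910
  x_5 = 0.2156·98 + 0.1049·13 + 0.0929·69 + 0.0476·46 + 0.1512·11 + 1.1222·44 = 82.1309
Δx_0 = L[0,1] · Δd_1 = 0.1817 · 3 = 0.5452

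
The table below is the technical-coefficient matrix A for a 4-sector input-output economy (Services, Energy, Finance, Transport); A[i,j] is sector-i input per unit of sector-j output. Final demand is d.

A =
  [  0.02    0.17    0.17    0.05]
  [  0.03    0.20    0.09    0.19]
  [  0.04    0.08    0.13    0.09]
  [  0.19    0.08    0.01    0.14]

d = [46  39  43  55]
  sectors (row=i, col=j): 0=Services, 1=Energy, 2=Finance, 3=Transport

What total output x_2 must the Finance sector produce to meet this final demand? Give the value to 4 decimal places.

69.6663

Form M = I − A:
  [  0.98   -0.17   -0.17   -0.05]
  [ -0.03    0.80   -0.09   -0.19]
  [ -0.04   -0.08    0.87   -0.09]
  [ -0.19   -0.08   -0.01    0.86]
Leontief inverse L = M⁻¹:
  [  1.0664    0.2649    0.2374    0.1454]
  [  0.1081    1.3206    0.1613    0.3149]
  [  0.0845    0.1526    1.1836    0.1625]
  [  0.2466    0.1831    0.0812    1.2261]
Total output x = L · d:
  x_0 = 1.0664·46 + 0.2649·39 + 0.2374·43 + 0.1454·55 = 77.5905
  x_1 = 0.1081·46 + 1.3206·39 + 0.1613·43 + 0.3149·55 = 80.7333
  x_2 = 0.0845·46 + 0.1526·39 + 1.1836·43 + 0.1625·55 = 69.6663
  x_3 = 0.2466·46 + 0.1831·39 + 0.0812·43 + 1.2261·55 = 89.4157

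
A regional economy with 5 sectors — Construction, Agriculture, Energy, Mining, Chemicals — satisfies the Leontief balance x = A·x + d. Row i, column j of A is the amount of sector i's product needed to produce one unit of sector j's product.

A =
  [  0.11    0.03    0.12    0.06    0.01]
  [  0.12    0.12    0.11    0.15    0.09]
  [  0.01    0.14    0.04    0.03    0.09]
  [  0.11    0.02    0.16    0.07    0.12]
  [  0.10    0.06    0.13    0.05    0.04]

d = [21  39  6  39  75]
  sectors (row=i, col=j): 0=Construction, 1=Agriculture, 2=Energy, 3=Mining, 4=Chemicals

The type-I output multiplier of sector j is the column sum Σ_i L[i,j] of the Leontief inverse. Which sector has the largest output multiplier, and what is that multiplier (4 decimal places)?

Form M = I − A:
  [  0.89   -0.03   -0.12   -0.06   -0.01]
  [ -0.12    0.88   -0.11   -0.15   -0.09]
  [ -0.01   -0.14    0.96   -0.03   -0.09]
  [ -0.11   -0.02   -0.16    0.93   -0.12]
  [ -0.10   -0.06   -0.13   -0.05    0.96]
Leontief inverse L = M⁻¹:
  [  1.1522    0.0724    0.1744    0.0942    0.0469]
  [  0.2094    1.1950    0.2222    0.2222    0.1628]
  [  0.0620    0.1880    1.1015    0.0769    0.1312]
  [  0.1709    0.0810    0.2399    1.1163    0.1714]
  [  0.1504    0.1119    0.1937    0.0923    1.0834]
Total output x = L · d:
  x_0 = 1.1522·21 + 0.0724·39 + 0.1744·6 + 0.0942·39 + 0.0469·75 = 35.2542
  x_1 = 0.2094·21 + 1.1950·39 + 0.2222·6 + 0.2222·39 + 0.1628·75 = 73.2103
  x_2 = 0.0620·21 + 0.1880·39 + 1.1015·6 + 0.0769·39 + 0.1312·75 = 28.0812
  x_3 = 0.1709·21 + 0.0810·39 + 0.2399·6 + 1.1163·39 + 0.1714·75 = 64.5805
  x_4 = 0.1504·21 + 0.1119·39 + 0.1937·6 + 0.0923·39 + 1.0834·75 = 93.5392
Output multipliers (column sums of L):
  Construction: 1.7448
  Agriculture: 1.6484
  Energy: 1.9317
  Mining: 1.6018
  Chemicals: 1.5957

Energy (1.9317)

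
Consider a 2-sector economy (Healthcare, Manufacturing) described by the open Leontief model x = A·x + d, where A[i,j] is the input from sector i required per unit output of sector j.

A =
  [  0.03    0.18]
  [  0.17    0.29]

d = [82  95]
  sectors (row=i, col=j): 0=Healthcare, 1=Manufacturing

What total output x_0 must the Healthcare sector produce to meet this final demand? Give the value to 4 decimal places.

Form M = I − A:
  [  0.97   -0.18]
  [ -0.17    0.71]
Leontief inverse L = M⁻¹:
  [  1.0789    0.2735]
  [  0.2583    1.4739]
Total output x = L · d:
  x_0 = 1.0789·82 + 0.2735·95 = 114.4507
  x_1 = 0.2583·82 + 1.4739·95 = 161.2065

114.4507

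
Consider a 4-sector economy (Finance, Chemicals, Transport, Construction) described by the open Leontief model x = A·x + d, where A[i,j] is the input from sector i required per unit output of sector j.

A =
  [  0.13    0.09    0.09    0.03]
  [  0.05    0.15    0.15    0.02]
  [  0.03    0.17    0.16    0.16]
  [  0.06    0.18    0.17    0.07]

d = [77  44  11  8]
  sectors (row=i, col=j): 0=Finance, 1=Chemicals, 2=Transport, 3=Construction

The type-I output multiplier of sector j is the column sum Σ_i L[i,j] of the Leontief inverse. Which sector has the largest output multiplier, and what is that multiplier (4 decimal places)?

Chemicals (2.0530)

Form M = I − A:
  [  0.87   -0.09   -0.09   -0.03]
  [ -0.05    0.85   -0.15   -0.02]
  [ -0.03   -0.17    0.84   -0.16]
  [ -0.06   -0.18   -0.17    0.93]
Leontief inverse L = M⁻¹:
  [  1.1701    0.1730    0.1706    0.0708]
  [  0.0853    1.2502    0.2470    0.0721]
  [  0.0794    0.3185    1.3031    0.2336]
  [  0.1065    0.3114    0.2970    1.1365]
Total output x = L · d:
  x_0 = 1.1701·77 + 0.1730·44 + 0.1706·11 + 0.0708·8 = 100.1561
  x_1 = 0.0853·77 + 1.2502·44 + 0.2470·11 + 0.0721·8 = 64.8730
  x_2 = 0.0794·77 + 0.3185·44 + 1.3031·11 + 0.2336·8 = 36.3271
  x_3 = 0.1065·77 + 0.3114·44 + 0.2970·11 + 1.1365·8 = 34.2603
Output multipliers (column sums of L):
  Finance: 1.4413
  Chemicals: 2.0530
  Transport: 2.0177
  Construction: 1.5131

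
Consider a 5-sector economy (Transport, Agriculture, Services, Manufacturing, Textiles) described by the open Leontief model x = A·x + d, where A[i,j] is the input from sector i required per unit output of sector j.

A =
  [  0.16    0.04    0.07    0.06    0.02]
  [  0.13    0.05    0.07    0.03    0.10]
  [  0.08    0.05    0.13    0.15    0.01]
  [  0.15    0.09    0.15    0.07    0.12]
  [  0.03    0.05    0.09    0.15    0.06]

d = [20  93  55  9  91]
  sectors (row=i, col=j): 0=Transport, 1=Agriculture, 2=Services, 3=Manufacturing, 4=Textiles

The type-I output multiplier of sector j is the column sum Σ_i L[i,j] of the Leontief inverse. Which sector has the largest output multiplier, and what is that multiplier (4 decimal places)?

Transport (1.9765)

Form M = I − A:
  [  0.84   -0.04   -0.07   -0.06   -0.02]
  [ -0.13    0.95   -0.07   -0.03   -0.10]
  [ -0.08   -0.05    0.87   -0.15   -0.01]
  [ -0.15   -0.09   -0.15    0.93   -0.12]
  [ -0.03   -0.05   -0.09   -0.15    0.94]
Leontief inverse L = M⁻¹:
  [  1.2355    0.0719    0.1294    0.1109    0.0495]
  [  0.2013    1.0837    0.1327    0.0907    0.1326]
  [  0.1713    0.0947    1.2142    0.2187    0.0546]
  [  0.2603    0.1436    0.2512    1.1650    0.1722]
  [  0.1081    0.0919    0.1675    0.2152    1.1052]
Total output x = L · d:
  x_0 = 1.2355·20 + 0.0719·93 + 0.1294·55 + 0.1109·9 + 0.0495·91 = 44.0197
  x_1 = 0.2013·20 + 1.0837·93 + 0.1327·55 + 0.0907·9 + 0.1326·91 = 124.9874
  x_2 = 0.1713·20 + 0.0947·93 + 1.2142·55 + 0.2187·9 + 0.0546·91 = 85.9485
  x_3 = 0.2603·20 + 0.1436·93 + 0.2512·55 + 1.1650·9 + 0.1722·91 = 58.5332
  x_4 = 0.1081·20 + 0.0919·93 + 0.1675·55 + 0.2152·9 + 1.1052·91 = 122.4312
Output multipliers (column sums of L):
  Transport: 1.9765
  Agriculture: 1.4859
  Services: 1.8951
  Manufacturing: 1.8006
  Textiles: 1.5140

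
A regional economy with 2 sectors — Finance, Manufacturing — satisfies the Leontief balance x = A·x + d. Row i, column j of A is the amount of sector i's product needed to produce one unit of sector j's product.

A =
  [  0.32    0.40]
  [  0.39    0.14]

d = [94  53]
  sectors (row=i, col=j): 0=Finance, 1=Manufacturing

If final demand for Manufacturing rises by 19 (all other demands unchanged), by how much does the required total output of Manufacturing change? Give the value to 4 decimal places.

Form M = I − A:
  [  0.68   -0.40]
  [ -0.39    0.86]
Leontief inverse L = M⁻¹:
  [  2.0056    0.9328]
  [  0.9095    1.5858]
Total output x = L · d:
  x_0 = 2.0056·94 + 0.9328·53 = 237.9664
  x_1 = 0.9095·94 + 1.5858·53 = 169.5429
Δx_1 = L[1,1] · Δd_1 = 1.5858 · 19 = 30.1306

30.1306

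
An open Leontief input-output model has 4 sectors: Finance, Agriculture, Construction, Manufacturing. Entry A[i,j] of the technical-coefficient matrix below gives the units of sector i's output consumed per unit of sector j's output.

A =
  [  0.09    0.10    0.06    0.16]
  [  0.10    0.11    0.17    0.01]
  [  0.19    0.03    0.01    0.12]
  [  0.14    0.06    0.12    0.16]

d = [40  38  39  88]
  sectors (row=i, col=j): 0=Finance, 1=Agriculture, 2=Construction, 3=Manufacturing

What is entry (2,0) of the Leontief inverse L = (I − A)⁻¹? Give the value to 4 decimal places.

Form M = I − A:
  [  0.91   -0.10   -0.06   -0.16]
  [ -0.10    0.89   -0.17   -0.01]
  [ -0.19   -0.03    0.99   -0.12]
  [ -0.14   -0.06   -0.12    0.84]
Leontief inverse L = M⁻¹:
  [  1.1800    0.1534    0.1275    0.2448]
  [  0.1854    1.1573    0.2197    0.0805]
  [  0.2621    0.0790    1.0641    0.2029]
  [  0.2474    0.1195    0.1890    1.2660]
Total output x = L · d:
  x_0 = 1.1800·40 + 0.1534·38 + 0.1275·39 + 0.2448·88 = 79.5486
  x_1 = 0.1854·40 + 1.1573·38 + 0.2197·39 + 0.0805·88 = 67.0447
  x_2 = 0.2621·40 + 0.0790·38 + 1.0641·39 + 0.2029·88 = 72.8397
  x_3 = 0.2474·40 + 0.1195·38 + 0.1890·39 + 1.2660·88 = 133.2146

L[2,0] = 0.2621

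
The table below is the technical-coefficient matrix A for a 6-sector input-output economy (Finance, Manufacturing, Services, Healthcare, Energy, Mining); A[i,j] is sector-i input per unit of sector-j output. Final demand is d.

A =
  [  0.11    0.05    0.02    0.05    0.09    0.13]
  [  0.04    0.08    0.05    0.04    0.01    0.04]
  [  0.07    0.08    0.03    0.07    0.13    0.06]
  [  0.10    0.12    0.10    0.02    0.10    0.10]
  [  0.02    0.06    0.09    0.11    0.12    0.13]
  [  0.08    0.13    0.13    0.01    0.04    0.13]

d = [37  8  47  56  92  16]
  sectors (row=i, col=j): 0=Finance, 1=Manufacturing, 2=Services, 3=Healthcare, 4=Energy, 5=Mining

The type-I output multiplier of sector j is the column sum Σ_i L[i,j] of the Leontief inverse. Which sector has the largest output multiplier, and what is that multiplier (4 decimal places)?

Mining (2.0819)

Form M = I − A:
  [  0.89   -0.05   -0.02   -0.05   -0.09   -0.13]
  [ -0.04    0.92   -0.05   -0.04   -0.01   -0.04]
  [ -0.07   -0.08    0.97   -0.07   -0.13   -0.06]
  [ -0.10   -0.12   -0.10    0.98   -0.10   -0.10]
  [ -0.02   -0.06   -0.09   -0.11    0.88   -0.13]
  [ -0.08   -0.13   -0.13   -0.01   -0.04    0.87]
Leontief inverse L = M⁻¹:
  [  1.1690    0.1236    0.0834    0.0901    0.1535    0.2194]
  [  0.0717    1.1200    0.0803    0.0607    0.0425    0.0811]
  [  0.1224    0.1490    1.0900    0.1135    0.1946    0.1424]
  [  0.1638    0.2018    0.1663    1.0704    0.1741    0.1943]
  [  0.0855    0.1507    0.1680    0.1596    1.2002    0.2290]
  [  0.1423    0.2102    0.1922    0.0540    0.1067    1.2158]
Total output x = L · d:
  x_0 = 1.1690·37 + 0.1236·8 + 0.0834·47 + 0.0901·56 + 0.1535·92 + 0.2194·16 = 70.8402
  x_1 = 0.0717·37 + 1.1200·8 + 0.0803·47 + 0.0607·56 + 0.0425·92 + 0.0811·16 = 23.9933
  x_2 = 0.1224·37 + 0.1490·8 + 1.0900·47 + 0.1135·56 + 0.1946·92 + 0.1424·16 = 83.4846
  x_3 = 0.1638·37 + 0.2018·8 + 0.1663·47 + 1.0704·56 + 0.1741·92 + 0.1943·16 = 94.5580
  x_4 = 0.0855·37 + 0.1507·8 + 0.1680·47 + 0.1596·56 + 1.2002·92 + 0.2290·16 = 135.2803
  x_5 = 0.1423·37 + 0.2102·8 + 0.1922·47 + 0.0540·56 + 0.1067·92 + 1.2158·16 = 48.2714
Output multipliers (column sums of L):
  Finance: 1.7546
  Manufacturing: 1.9553
  Services: 1.7802
  Healthcare: 1.5482
  Energy: 1.8716
  Mining: 2.0819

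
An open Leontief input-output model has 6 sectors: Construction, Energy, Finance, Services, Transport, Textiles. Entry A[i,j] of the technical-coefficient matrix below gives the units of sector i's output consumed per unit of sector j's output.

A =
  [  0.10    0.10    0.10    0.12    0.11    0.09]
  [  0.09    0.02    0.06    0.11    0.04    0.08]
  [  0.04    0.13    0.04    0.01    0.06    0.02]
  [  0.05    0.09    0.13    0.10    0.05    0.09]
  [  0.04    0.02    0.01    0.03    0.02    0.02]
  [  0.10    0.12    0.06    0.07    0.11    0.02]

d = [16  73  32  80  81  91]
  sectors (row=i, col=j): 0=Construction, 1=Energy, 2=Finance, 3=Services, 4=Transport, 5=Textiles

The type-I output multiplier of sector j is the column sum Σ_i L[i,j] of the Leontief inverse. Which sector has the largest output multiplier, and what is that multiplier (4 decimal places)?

Energy (1.8034)

Form M = I − A:
  [  0.90   -0.10   -0.10   -0.12   -0.11   -0.09]
  [ -0.09    0.98   -0.06   -0.11   -0.04   -0.08]
  [ -0.04   -0.13    0.96   -0.01   -0.06   -0.02]
  [ -0.05   -0.09   -0.13    0.90   -0.05   -0.09]
  [ -0.04   -0.02   -0.01   -0.03    0.98   -0.02]
  [ -0.10   -0.12   -0.06   -0.07   -0.11    0.98]
Leontief inverse L = M⁻¹:
  [  1.1722    0.1822    0.1714    0.1978    0.1762    0.1478]
  [  0.1396    1.0812    0.1128    0.1643    0.0886    0.1203]
  [  0.0757    0.1619    1.0702    0.0485    0.0885    0.0483]
  [  0.1088    0.1615    0.1883    1.1615    0.1048    0.1358]
  [  0.0580    0.0397    0.0283    0.0502    1.0367    0.0349]
  [  0.1556    0.1769    0.1134    0.1319    0.1581    1.0668]
Total output x = L · d:
  x_0 = 1.1722·16 + 0.1822·73 + 0.1714·32 + 0.1978·80 + 0.1762·81 + 0.1478·91 = 81.0846
  x_1 = 0.1396·16 + 1.0812·73 + 0.1128·32 + 0.1643·80 + 0.0886·81 + 0.1203·91 = 116.0410
  x_2 = 0.0757·16 + 0.1619·73 + 1.0702·32 + 0.0485·80 + 0.0885·81 + 0.0483·91 = 62.7138
  x_3 = 0.1088·16 + 0.1615·73 + 0.1883·32 + 1.1615·80 + 0.1048·81 + 0.1358·91 = 133.3308
  x_4 = 0.0580·16 + 0.0397·73 + 0.0283·32 + 0.0502·80 + 1.0367·81 + 0.0349·91 = 95.8986
  x_5 = 0.1556·16 + 0.1769·73 + 0.1134·32 + 0.1319·80 + 0.1581·81 + 1.0668·91 = 139.4676
Output multipliers (column sums of L):
  Construction: 1.7099
  Energy: 1.8034
  Finance: 1.6844
  Services: 1.7542
  Transport: 1.6530
  Textiles: 1.5539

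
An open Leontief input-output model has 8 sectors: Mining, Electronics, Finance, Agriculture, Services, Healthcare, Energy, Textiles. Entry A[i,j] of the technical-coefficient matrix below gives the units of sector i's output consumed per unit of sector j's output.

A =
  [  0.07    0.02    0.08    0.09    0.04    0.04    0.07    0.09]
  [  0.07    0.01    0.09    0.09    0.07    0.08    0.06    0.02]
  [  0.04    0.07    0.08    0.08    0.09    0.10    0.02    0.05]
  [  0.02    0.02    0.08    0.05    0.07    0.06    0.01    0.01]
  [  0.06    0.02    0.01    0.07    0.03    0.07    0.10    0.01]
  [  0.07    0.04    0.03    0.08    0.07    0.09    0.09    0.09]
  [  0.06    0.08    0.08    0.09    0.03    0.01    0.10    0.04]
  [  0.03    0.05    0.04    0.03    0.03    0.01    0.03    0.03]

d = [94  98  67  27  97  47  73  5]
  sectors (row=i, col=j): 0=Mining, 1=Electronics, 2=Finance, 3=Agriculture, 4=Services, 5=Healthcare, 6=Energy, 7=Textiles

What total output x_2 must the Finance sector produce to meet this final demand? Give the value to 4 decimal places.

Form M = I − A:
  [  0.93   -0.02   -0.08   -0.09   -0.04   -0.04   -0.07   -0.09]
  [ -0.07    0.99   -0.09   -0.09   -0.07   -0.08   -0.06   -0.02]
  [ -0.04   -0.07    0.92   -0.08   -0.09   -0.10   -0.02   -0.05]
  [ -0.02   -0.02   -0.08    0.95   -0.07   -0.06   -0.01   -0.01]
  [ -0.06   -0.02   -0.01   -0.07    0.97   -0.07   -0.10   -0.01]
  [ -0.07   -0.04   -0.03   -0.08   -0.07    0.91   -0.09   -0.09]
  [ -0.06   -0.08   -0.08   -0.09   -0.03   -0.01    0.90   -0.04]
  [ -0.03   -0.05   -0.04   -0.03   -0.03   -0.01   -0.03    0.97]
Leontief inverse L = M⁻¹:
  [  1.1125    0.0563    0.1350    0.1511    0.0873    0.0880    0.1177    0.1268]
  [  0.1152    1.0456    0.1438    0.1547    0.1197    0.1341    0.1123    0.0596]
  [  0.0891    0.1051    1.1352    0.1482    0.1440    0.1606    0.0759    0.0900]
  [  0.0497    0.0425    0.1131    1.0922    0.1040    0.0992    0.0440    0.0347]
  [  0.0957    0.0475    0.0527    0.1203    1.0652    0.1061    0.1434    0.0406]
  [  0.1209    0.0792    0.0888    0.1501    0.1210    1.1432    0.1505    0.1325]
  [  0.1042    0.1157    0.1398    0.1547    0.0789    0.0598    1.1490    0.0746]
  [  0.0530    0.0672    0.0688    0.0626    0.0547    0.0362    0.0554    1.0476]
Total output x = L · d:
  x_0 = 1.1125·94 + 0.0563·98 + 0.1350·67 + 0.1511·27 + 0.0873·97 + 0.0880·47 + 0.1177·73 + 0.1268·5 = 145.0442
  x_1 = 0.1152·94 + 1.0456·98 + 0.1438·67 + 0.1547·27 + 0.1197·97 + 0.1341·47 + 0.1123·73 + 0.0596·5 = 153.5193
  x_2 = 0.0891·94 + 0.1051·98 + 1.1352·67 + 0.1482·27 + 0.1440·97 + 0.1606·47 + 0.0759·73 + 0.0900·5 = 126.2382
  x_3 = 0.0497·94 + 0.0425·98 + 0.1131·67 + 1.0922·27 + 0.1040·97 + 0.0992·47 + 0.0440·73 + 0.0347·5 = 64.0420
  x_4 = 0.0957·94 + 0.0475·98 + 0.0527·67 + 0.1203·27 + 1.0652·97 + 0.1061·47 + 0.1434·73 + 0.0406·5 = 139.4194
  x_5 = 0.1209·94 + 0.0792·98 + 0.0888·67 + 0.1501·27 + 0.1210·97 + 1.1432·47 + 0.1505·73 + 0.1325·5 = 106.2450
  x_6 = 0.1042·94 + 0.1157·98 + 0.1398·67 + 0.1547·27 + 0.0789·97 + 0.0598·47 + 1.1490·73 + 0.0746·5 = 129.3978
  x_7 = 0.0530·94 + 0.0672·98 + 0.0688·67 + 0.0626·27 + 0.0547·97 + 0.0362·47 + 0.0554·73 + 1.0476·5 = 34.1495

126.2382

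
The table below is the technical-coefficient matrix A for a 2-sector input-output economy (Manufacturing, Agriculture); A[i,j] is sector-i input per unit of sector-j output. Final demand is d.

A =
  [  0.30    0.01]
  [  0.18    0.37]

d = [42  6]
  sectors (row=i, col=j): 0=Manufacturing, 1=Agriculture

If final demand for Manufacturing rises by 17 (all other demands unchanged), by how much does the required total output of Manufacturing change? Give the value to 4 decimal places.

24.3852

Form M = I − A:
  [  0.70   -0.01]
  [ -0.18    0.63]
Leontief inverse L = M⁻¹:
  [  1.4344    0.0228]
  [  0.4098    1.5938]
Total output x = L · d:
  x_0 = 1.4344·42 + 0.0228·6 = 60.3825
  x_1 = 0.4098·42 + 1.5938·6 = 26.7760
Δx_0 = L[0,0] · Δd_0 = 1.4344 · 17 = 24.3852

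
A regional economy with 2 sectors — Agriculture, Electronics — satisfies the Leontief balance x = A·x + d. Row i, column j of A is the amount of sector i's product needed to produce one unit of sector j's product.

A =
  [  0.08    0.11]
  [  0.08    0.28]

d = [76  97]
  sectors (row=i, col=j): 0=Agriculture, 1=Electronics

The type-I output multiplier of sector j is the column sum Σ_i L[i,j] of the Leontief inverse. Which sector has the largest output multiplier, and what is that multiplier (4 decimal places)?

Form M = I − A:
  [  0.92   -0.11]
  [ -0.08    0.72]
Leontief inverse L = M⁻¹:
  [  1.1016    0.1683]
  [  0.1224    1.4076]
Total output x = L · d:
  x_0 = 1.1016·76 + 0.1683·97 = 100.0459
  x_1 = 0.1224·76 + 1.4076·97 = 145.8384
Output multipliers (column sums of L):
  Agriculture: 1.2240
  Electronics: 1.5759

Electronics (1.5759)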